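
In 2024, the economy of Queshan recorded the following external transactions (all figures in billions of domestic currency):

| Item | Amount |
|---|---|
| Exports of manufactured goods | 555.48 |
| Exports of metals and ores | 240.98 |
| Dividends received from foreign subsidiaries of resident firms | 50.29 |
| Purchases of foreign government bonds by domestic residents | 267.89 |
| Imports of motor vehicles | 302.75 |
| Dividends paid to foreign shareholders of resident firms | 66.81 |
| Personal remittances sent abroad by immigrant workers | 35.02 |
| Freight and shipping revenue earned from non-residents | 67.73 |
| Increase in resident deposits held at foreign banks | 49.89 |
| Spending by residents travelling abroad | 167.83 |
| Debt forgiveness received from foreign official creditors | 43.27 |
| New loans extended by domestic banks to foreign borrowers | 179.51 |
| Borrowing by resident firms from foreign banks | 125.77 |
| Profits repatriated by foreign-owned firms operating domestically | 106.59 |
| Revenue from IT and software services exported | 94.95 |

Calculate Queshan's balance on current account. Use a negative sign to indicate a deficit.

330.43

Goods: -302.75 + 240.98 + 555.48 = 493.71
Services: 67.73 + 94.95 - 167.83 = -5.15
Primary income: 50.29 - 66.81 - 106.59 = -123.11
Secondary income: -35.02
Current account = 493.71 + (-5.15) + (-123.11) + (-35.02) = 330.43
(Excluded from the current account — financial account: purchases of foreign government bonds by domestic residents 267.89, increase in resident deposits held at foreign banks 49.89, new loans extended by domestic banks to foreign borrowers 179.51, borrowing by resident firms from foreign banks 125.77; capital account: debt forgiveness received from foreign official creditors 43.27.)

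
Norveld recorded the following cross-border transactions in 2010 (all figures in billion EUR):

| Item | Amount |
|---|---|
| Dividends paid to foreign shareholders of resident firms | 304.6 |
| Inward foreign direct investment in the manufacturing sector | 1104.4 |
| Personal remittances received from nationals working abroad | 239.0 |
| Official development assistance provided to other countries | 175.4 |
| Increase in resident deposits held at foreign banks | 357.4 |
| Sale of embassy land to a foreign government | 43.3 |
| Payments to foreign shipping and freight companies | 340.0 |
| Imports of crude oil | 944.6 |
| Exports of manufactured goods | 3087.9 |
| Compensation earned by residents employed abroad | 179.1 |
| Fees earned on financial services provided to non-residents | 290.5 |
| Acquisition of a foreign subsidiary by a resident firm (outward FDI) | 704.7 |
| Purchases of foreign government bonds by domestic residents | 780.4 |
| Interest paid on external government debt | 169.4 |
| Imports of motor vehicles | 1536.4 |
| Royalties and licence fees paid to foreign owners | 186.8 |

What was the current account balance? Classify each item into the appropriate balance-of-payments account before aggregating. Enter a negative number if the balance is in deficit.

Goods: -944.6 + 3087.9 - 1536.4 = 606.9
Services: -340.0 - 186.8 + 290.5 = -236.3
Primary income: -169.4 + 179.1 - 304.6 = -294.9
Secondary income: -175.4 + 239.0 = 63.6
Current account = 606.9 + (-236.3) + (-294.9) + 63.6 = 139.3
(Excluded from the current account — financial account: inward foreign direct investment in the manufacturing sector 1104.4, increase in resident deposits held at foreign banks 357.4, acquisition of a foreign subsidiary by a resident firm (outward FDI) 704.7, purchases of foreign government bonds by domestic residents 780.4; capital account: sale of embassy land to a foreign government 43.3.)

139.3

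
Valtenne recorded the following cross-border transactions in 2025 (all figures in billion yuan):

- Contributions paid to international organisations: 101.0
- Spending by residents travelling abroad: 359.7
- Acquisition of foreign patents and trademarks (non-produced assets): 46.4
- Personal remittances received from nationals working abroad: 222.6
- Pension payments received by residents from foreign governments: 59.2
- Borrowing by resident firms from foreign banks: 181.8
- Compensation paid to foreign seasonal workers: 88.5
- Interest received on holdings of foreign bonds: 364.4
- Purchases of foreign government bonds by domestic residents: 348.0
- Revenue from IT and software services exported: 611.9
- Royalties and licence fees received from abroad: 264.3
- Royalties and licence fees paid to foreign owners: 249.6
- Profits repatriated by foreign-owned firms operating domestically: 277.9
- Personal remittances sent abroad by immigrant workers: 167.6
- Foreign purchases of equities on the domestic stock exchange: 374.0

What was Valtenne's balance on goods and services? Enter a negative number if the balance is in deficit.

Services: -249.6 + 264.3 - 359.7 + 611.9 = 266.9
Trade balance = 0.0 + 266.9 = 266.9
(Excluded from the trade balance — secondary income: contributions paid to international organisations 101.0, personal remittances received from nationals working abroad 222.6, pension payments received by residents from foreign governments 59.2, personal remittances sent abroad by immigrant workers 167.6; capital account: acquisition of foreign patents and trademarks (non-produced assets) 46.4; financial account: borrowing by resident firms from foreign banks 181.8, purchases of foreign government bonds by domestic residents 348.0, foreign purchases of equities on the domestic stock exchange 374.0; primary income: compensation paid to foreign seasonal workers 88.5, interest received on holdings of foreign bonds 364.4, profits repatriated by foreign-owned firms operating domestically 277.9.)

266.9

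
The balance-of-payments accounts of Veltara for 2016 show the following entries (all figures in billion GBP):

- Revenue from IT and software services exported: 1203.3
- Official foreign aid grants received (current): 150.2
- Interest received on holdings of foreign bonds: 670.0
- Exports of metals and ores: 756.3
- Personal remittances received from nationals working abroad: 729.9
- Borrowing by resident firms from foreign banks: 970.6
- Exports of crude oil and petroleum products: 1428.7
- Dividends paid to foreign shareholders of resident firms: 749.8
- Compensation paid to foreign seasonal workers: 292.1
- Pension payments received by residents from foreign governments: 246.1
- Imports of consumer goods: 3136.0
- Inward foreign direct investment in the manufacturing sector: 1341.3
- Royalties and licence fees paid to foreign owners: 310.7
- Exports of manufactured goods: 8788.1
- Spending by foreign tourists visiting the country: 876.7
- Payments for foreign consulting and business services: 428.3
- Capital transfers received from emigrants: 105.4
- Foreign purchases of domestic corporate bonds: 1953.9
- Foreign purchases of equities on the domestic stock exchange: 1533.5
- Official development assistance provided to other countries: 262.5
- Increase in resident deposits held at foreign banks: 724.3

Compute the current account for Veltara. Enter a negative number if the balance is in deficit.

Goods: 1428.7 + 8788.1 + 756.3 - 3136.0 = 7837.1
Services: 876.7 + 1203.3 - 310.7 - 428.3 = 1341.0
Primary income: 670.0 - 292.1 - 749.8 = -371.9
Secondary income: -262.5 + 150.2 + 729.9 + 246.1 = 863.7
Current account = 7837.1 + 1341.0 + (-371.9) + 863.7 = 9669.9
(Excluded from the current account — financial account: borrowing by resident firms from foreign banks 970.6, inward foreign direct investment in the manufacturing sector 1341.3, foreign purchases of domestic corporate bonds 1953.9, foreign purchases of equities on the domestic stock exchange 1533.5, increase in resident deposits held at foreign banks 724.3; capital account: capital transfers received from emigrants 105.4.)

9669.9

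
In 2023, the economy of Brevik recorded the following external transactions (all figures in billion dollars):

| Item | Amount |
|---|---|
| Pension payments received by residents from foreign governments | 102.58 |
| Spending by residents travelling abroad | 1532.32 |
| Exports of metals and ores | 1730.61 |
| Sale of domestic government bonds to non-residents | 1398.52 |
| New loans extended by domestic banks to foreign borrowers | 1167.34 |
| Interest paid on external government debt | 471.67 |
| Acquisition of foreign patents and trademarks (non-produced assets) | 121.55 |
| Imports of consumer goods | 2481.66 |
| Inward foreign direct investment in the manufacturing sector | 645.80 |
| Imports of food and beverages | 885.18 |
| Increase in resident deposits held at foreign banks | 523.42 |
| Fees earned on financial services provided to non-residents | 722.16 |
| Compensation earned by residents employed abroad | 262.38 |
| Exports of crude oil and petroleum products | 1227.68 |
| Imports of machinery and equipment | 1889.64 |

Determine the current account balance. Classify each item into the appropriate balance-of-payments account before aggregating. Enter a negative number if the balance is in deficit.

Goods: -2481.66 - 885.18 + 1227.68 + 1730.61 - 1889.64 = -2298.19
Services: -1532.32 + 722.16 = -810.16
Primary income: 262.38 - 471.67 = -209.29
Secondary income: 102.58
Current account = (-2298.19) + (-810.16) + (-209.29) + 102.58 = -3215.06
(Excluded from the current account — financial account: sale of domestic government bonds to non-residents 1398.52, new loans extended by domestic banks to foreign borrowers 1167.34, inward foreign direct investment in the manufacturing sector 645.80, increase in resident deposits held at foreign banks 523.42; capital account: acquisition of foreign patents and trademarks (non-produced assets) 121.55.)

-3215.06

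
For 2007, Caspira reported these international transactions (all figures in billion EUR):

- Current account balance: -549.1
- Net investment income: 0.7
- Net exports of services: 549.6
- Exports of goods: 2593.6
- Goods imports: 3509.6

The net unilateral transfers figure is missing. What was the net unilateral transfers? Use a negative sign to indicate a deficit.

-183.4

Current account = goods balance + services balance + net primary income + net secondary income
Sum of the known components = -365.7
Net unilateral transfers = CA - (known components) = -549.1 - (-365.7) = -183.4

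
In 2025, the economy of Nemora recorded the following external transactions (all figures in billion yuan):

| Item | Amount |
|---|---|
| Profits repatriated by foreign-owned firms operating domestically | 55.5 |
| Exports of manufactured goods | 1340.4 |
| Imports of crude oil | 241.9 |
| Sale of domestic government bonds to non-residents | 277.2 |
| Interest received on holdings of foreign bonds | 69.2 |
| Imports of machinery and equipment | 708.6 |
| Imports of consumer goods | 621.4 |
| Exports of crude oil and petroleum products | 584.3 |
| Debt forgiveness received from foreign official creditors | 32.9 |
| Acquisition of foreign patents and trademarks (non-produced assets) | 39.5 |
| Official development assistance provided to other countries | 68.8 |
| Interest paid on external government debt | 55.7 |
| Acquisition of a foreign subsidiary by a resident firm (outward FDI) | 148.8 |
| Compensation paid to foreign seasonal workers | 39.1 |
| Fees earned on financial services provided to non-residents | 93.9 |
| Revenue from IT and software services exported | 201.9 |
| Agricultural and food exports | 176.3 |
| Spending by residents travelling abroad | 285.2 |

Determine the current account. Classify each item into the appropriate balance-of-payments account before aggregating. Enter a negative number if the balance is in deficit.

Goods: -621.4 - 708.6 + 1340.4 + 176.3 - 241.9 + 584.3 = 529.1
Services: 93.9 + 201.9 - 285.2 = 10.6
Primary income: 69.2 - 55.7 - 39.1 - 55.5 = -81.1
Secondary income: -68.8
Current account = 529.1 + 10.6 + (-81.1) + (-68.8) = 389.8
(Excluded from the current account — financial account: sale of domestic government bonds to non-residents 277.2, acquisition of a foreign subsidiary by a resident firm (outward FDI) 148.8; capital account: debt forgiveness received from foreign official creditors 32.9, acquisition of foreign patents and trademarks (non-produced assets) 39.5.)

389.8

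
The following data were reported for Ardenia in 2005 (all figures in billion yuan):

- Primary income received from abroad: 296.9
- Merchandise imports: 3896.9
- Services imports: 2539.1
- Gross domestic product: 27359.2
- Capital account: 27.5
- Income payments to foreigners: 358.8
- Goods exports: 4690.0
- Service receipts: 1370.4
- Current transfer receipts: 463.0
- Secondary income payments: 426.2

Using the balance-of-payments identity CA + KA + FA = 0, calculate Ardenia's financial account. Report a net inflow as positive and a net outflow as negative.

Goods balance = 4690.0 - 3896.9 = 793.1
Services balance = 1370.4 - 2539.1 = -1168.7
Trade balance (goods + services) = 793.1 + (-1168.7) = -375.6
Net primary income = 296.9 - 358.8 = -61.9
Net secondary income = 463.0 - 426.2 = 36.8
Current account = -375.6 + (-61.9) + 36.8 = -400.7
Financial account = -(-400.7 + 27.5) = 373.2

373.2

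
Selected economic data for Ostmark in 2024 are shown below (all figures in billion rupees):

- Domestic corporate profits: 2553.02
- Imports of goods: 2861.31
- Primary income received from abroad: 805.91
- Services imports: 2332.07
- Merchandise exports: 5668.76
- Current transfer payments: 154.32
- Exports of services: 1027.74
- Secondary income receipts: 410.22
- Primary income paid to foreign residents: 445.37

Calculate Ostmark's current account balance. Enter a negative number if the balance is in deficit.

Goods balance = 5668.76 - 2861.31 = 2807.45
Services balance = 1027.74 - 2332.07 = -1304.33
Trade balance (goods + services) = 2807.45 + (-1304.33) = 1503.12
Net primary income = 805.91 - 445.37 = 360.54
Net secondary income = 410.22 - 154.32 = 255.90
Current account = 1503.12 + 360.54 + 255.90 = 2119.56

2119.56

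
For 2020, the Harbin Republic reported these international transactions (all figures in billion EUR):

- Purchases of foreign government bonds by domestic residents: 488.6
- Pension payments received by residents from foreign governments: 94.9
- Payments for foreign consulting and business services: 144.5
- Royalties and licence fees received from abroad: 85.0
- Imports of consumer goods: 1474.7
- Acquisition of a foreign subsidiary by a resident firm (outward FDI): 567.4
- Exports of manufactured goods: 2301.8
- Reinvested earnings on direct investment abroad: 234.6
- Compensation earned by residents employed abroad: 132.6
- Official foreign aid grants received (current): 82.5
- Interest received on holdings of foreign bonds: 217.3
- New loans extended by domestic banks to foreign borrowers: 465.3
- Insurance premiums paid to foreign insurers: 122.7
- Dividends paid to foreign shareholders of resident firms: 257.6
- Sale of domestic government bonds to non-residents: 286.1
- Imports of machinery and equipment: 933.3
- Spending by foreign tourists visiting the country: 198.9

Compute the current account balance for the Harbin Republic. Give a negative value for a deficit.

Goods: -1474.7 - 933.3 + 2301.8 = -106.2
Services: -122.7 + 85.0 - 144.5 + 198.9 = 16.7
Primary income: 217.3 - 257.6 + 132.6 + 234.6 = 326.9
Secondary income: 94.9 + 82.5 = 177.4
Current account = (-106.2) + 16.7 + 326.9 + 177.4 = 414.8
(Excluded from the current account — financial account: purchases of foreign government bonds by domestic residents 488.6, acquisition of a foreign subsidiary by a resident firm (outward FDI) 567.4, new loans extended by domestic banks to foreign borrowers 465.3, sale of domestic government bonds to non-residents 286.1.)

414.8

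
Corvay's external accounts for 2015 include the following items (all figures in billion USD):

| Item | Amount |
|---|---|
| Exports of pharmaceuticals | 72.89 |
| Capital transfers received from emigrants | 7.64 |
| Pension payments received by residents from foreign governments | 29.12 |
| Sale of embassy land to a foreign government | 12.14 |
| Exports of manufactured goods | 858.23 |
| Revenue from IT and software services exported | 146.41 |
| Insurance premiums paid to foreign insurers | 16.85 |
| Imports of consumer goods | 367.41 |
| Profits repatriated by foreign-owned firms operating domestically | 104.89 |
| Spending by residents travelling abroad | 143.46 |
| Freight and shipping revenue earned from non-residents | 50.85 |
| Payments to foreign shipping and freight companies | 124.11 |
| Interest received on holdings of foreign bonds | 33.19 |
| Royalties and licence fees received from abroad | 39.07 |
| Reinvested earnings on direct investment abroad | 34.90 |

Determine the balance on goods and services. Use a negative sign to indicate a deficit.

Goods: -367.41 + 858.23 + 72.89 = 563.71
Services: 50.85 + 39.07 - 143.46 + 146.41 - 16.85 - 124.11 = -48.09
Trade balance = 563.71 + (-48.09) = 515.62
(Excluded from the trade balance — capital account: capital transfers received from emigrants 7.64, sale of embassy land to a foreign government 12.14; secondary income: pension payments received by residents from foreign governments 29.12; primary income: profits repatriated by foreign-owned firms operating domestically 104.89, interest received on holdings of foreign bonds 33.19, reinvested earnings on direct investment abroad 34.90.)

515.62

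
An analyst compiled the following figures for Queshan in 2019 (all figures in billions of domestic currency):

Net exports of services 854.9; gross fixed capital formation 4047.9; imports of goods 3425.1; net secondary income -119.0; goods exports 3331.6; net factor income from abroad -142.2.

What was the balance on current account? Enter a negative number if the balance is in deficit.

Goods balance = 3331.6 - 3425.1 = -93.5
Services balance = 854.9
Trade balance (goods + services) = -93.5 + 854.9 = 761.4
Net primary income = -142.2
Net secondary income = -119.0
Current account = 761.4 + (-142.2) + (-119.0) = 500.2

500.2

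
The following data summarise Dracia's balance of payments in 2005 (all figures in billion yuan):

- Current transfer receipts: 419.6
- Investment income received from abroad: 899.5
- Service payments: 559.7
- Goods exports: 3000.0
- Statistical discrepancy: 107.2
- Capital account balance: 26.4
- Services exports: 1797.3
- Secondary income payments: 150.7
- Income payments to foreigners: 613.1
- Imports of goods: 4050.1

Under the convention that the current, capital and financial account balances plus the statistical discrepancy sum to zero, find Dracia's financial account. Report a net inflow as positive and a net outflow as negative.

-876.4

Goods balance = 3000.0 - 4050.1 = -1050.1
Services balance = 1797.3 - 559.7 = 1237.6
Trade balance (goods + services) = -1050.1 + 1237.6 = 187.5
Net primary income = 899.5 - 613.1 = 286.4
Net secondary income = 419.6 - 150.7 = 268.9
Current account = 187.5 + 286.4 + 268.9 = 742.8
Financial account = -(742.8 + 26.4 + 107.2) = -876.4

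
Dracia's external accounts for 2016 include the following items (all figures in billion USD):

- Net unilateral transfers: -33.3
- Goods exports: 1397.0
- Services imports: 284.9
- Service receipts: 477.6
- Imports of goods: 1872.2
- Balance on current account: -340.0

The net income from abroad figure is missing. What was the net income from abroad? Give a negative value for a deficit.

-24.2

Current account = goods balance + services balance + net primary income + net secondary income
Sum of the known components = -315.8
Net income from abroad = CA - (known components) = -340.0 - (-315.8) = -24.2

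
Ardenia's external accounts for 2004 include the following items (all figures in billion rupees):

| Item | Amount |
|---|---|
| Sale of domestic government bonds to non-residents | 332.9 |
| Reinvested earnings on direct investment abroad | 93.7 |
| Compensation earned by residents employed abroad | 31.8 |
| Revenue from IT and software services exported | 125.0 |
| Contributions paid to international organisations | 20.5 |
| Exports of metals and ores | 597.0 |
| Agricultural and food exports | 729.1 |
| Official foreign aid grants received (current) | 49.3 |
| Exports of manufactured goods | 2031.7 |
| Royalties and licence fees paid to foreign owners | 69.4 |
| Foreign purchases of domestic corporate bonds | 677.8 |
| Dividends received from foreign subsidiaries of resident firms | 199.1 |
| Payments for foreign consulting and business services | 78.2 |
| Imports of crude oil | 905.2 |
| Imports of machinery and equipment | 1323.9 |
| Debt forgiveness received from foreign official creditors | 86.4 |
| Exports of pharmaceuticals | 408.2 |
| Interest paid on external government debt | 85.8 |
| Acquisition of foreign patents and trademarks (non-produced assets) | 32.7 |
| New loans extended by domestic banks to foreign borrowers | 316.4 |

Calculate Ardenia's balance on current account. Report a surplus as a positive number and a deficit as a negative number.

1781.9

Goods: -1323.9 + 597.0 + 2031.7 - 905.2 + 408.2 + 729.1 = 1536.9
Services: -78.2 + 125.0 - 69.4 = -22.6
Primary income: 199.1 + 93.7 + 31.8 - 85.8 = 238.8
Secondary income: -20.5 + 49.3 = 28.8
Current account = 1536.9 + (-22.6) + 238.8 + 28.8 = 1781.9
(Excluded from the current account — financial account: sale of domestic government bonds to non-residents 332.9, foreign purchases of domestic corporate bonds 677.8, new loans extended by domestic banks to foreign borrowers 316.4; capital account: debt forgiveness received from foreign official creditors 86.4, acquisition of foreign patents and trademarks (non-produced assets) 32.7.)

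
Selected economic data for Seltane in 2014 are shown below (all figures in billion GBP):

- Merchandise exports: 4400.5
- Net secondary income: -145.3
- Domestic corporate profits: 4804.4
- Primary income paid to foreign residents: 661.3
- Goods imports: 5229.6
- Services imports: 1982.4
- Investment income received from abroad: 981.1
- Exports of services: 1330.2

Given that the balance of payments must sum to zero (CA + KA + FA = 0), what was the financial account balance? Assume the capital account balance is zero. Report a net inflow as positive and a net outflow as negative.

1306.8

Goods balance = 4400.5 - 5229.6 = -829.1
Services balance = 1330.2 - 1982.4 = -652.2
Trade balance (goods + services) = -829.1 + (-652.2) = -1481.3
Net primary income = 981.1 - 661.3 = 319.8
Net secondary income = -145.3
Current account = -1481.3 + 319.8 + (-145.3) = -1306.8
Financial account = -(-1306.8) = 1306.8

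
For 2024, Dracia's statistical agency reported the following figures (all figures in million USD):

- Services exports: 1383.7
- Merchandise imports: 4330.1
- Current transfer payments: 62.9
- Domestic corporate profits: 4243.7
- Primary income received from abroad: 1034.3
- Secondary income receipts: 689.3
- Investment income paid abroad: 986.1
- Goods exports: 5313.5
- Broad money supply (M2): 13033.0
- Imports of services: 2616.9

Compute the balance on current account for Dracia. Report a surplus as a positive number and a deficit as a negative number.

Goods balance = 5313.5 - 4330.1 = 983.4
Services balance = 1383.7 - 2616.9 = -1233.2
Trade balance (goods + services) = 983.4 + (-1233.2) = -249.8
Net primary income = 1034.3 - 986.1 = 48.2
Net secondary income = 689.3 - 62.9 = 626.4
Current account = -249.8 + 48.2 + 626.4 = 424.8

424.8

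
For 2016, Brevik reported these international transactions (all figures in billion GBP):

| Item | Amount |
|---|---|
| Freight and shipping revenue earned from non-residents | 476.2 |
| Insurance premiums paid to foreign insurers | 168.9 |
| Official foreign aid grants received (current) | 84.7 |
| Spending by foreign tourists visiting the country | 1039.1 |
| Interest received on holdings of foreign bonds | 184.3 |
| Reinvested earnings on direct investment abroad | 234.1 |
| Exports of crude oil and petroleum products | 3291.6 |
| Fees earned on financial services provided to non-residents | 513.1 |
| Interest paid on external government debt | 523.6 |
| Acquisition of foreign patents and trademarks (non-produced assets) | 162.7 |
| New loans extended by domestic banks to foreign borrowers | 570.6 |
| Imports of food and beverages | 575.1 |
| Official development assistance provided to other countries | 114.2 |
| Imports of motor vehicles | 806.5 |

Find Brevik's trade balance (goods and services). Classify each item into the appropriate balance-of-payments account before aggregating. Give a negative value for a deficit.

3769.5

Goods: -575.1 - 806.5 + 3291.6 = 1910.0
Services: 1039.1 + 476.2 - 168.9 + 513.1 = 1859.5
Trade balance = 1910.0 + 1859.5 = 3769.5
(Excluded from the trade balance — secondary income: official foreign aid grants received (current) 84.7, official development assistance provided to other countries 114.2; primary income: interest received on holdings of foreign bonds 184.3, reinvested earnings on direct investment abroad 234.1, interest paid on external government debt 523.6; capital account: acquisition of foreign patents and trademarks (non-produced assets) 162.7; financial account: new loans extended by domestic banks to foreign borrowers 570.6.)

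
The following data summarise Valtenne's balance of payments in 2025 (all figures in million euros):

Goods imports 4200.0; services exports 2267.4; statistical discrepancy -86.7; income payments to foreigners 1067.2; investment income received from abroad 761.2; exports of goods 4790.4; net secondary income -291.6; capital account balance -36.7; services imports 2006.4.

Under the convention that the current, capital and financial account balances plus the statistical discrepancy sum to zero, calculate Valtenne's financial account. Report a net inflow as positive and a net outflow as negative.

-130.4

Goods balance = 4790.4 - 4200.0 = 590.4
Services balance = 2267.4 - 2006.4 = 261.0
Trade balance (goods + services) = 590.4 + 261.0 = 851.4
Net primary income = 761.2 - 1067.2 = -306.0
Net secondary income = -291.6
Current account = 851.4 + (-306.0) + (-291.6) = 253.8
Financial account = -(253.8 + (-36.7) + (-86.7)) = -130.4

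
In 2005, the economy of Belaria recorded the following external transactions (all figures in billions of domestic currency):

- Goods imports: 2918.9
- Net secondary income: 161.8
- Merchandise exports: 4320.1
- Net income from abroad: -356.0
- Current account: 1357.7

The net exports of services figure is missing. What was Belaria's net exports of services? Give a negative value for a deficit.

Current account = goods balance + services balance + net primary income + net secondary income
Sum of the known components = 1207.0
Net exports of services = CA - (known components) = 1357.7 - 1207.0 = 150.7

150.7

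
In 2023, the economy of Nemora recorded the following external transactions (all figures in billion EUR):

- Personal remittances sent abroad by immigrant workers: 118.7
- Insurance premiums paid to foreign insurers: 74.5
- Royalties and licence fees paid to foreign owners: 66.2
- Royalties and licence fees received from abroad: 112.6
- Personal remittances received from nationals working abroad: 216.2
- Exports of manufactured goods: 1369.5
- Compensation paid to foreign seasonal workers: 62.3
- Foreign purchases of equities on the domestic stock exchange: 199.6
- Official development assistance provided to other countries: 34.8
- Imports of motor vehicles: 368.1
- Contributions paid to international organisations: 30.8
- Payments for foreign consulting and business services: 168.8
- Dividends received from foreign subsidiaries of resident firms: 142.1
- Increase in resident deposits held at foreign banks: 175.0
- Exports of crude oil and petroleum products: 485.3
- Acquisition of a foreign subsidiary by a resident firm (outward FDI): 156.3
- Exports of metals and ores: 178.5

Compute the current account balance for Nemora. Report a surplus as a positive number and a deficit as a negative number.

1580.0

Goods: -368.1 + 178.5 + 1369.5 + 485.3 = 1665.2
Services: 112.6 - 168.8 - 74.5 - 66.2 = -196.9
Primary income: -62.3 + 142.1 = 79.8
Secondary income: 216.2 - 34.8 - 30.8 - 118.7 = 31.9
Current account = 1665.2 + (-196.9) + 79.8 + 31.9 = 1580.0
(Excluded from the current account — financial account: foreign purchases of equities on the domestic stock exchange 199.6, increase in resident deposits held at foreign banks 175.0, acquisition of a foreign subsidiary by a resident firm (outward FDI) 156.3.)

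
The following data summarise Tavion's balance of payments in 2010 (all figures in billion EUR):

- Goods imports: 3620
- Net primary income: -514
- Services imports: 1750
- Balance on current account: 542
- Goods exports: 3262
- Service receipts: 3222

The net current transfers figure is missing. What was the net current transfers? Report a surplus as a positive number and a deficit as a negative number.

Current account = goods balance + services balance + net primary income + net secondary income
Sum of the known components = 600
Net current transfers = CA - (known components) = 542 - 600 = -58

-58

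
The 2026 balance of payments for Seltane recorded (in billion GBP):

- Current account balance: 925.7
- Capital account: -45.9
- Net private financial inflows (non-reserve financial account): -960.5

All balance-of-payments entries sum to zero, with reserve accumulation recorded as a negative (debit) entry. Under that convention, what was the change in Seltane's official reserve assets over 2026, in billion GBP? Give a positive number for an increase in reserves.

-80.7

Official reserve transactions balance = -(925.7 + (-45.9) + (-960.5)) = 80.7
An accumulation of reserves is recorded as a debit (negative entry), so the change in the stock of reserves is the negative of that balance.
Change in official reserves = -(80.7) = -80.7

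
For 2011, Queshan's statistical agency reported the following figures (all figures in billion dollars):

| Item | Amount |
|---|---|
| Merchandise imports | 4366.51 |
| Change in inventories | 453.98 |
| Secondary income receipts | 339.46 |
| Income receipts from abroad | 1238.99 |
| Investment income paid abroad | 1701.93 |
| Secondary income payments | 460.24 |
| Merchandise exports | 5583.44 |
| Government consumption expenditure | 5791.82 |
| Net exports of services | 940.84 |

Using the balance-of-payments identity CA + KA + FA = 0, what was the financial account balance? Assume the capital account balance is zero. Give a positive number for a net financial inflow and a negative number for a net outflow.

Goods balance = 5583.44 - 4366.51 = 1216.93
Services balance = 940.84
Trade balance (goods + services) = 1216.93 + 940.84 = 2157.77
Net primary income = 1238.99 - 1701.93 = -462.94
Net secondary income = 339.46 - 460.24 = -120.78
Current account = 2157.77 + (-462.94) + (-120.78) = 1574.05
Financial account = -(1574.05) = -1574.05

-1574.05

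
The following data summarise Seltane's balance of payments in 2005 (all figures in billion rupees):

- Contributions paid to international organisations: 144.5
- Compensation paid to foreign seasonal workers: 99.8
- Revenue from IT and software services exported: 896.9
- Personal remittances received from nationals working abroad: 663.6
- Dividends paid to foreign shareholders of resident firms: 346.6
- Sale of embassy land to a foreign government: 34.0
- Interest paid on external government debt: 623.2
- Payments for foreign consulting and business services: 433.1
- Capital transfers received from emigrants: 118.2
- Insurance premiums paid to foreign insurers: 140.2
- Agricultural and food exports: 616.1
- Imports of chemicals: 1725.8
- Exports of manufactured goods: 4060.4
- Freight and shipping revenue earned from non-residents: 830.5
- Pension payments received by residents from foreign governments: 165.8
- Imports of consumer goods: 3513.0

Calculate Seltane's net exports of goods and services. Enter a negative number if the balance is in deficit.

591.8

Goods: -1725.8 + 4060.4 - 3513.0 + 616.1 = -562.3
Services: 830.5 + 896.9 - 433.1 - 140.2 = 1154.1
Trade balance = -562.3 + 1154.1 = 591.8
(Excluded from the trade balance — secondary income: contributions paid to international organisations 144.5, personal remittances received from nationals working abroad 663.6, pension payments received by residents from foreign governments 165.8; primary income: compensation paid to foreign seasonal workers 99.8, dividends paid to foreign shareholders of resident firms 346.6, interest paid on external government debt 623.2; capital account: sale of embassy land to a foreign government 34.0, capital transfers received from emigrants 118.2.)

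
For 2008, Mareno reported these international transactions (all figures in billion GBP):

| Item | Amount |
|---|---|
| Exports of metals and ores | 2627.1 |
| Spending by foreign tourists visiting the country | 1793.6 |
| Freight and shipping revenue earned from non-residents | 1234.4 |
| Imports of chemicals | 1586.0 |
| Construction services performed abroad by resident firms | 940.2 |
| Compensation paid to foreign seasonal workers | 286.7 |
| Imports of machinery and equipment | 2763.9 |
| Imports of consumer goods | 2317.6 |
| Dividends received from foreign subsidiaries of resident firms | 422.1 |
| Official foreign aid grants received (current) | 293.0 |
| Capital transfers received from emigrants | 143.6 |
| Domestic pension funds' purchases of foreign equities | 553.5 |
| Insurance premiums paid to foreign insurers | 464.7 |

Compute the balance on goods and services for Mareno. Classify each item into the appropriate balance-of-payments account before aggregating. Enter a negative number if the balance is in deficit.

Goods: 2627.1 - 2763.9 - 1586.0 - 2317.6 = -4040.4
Services: 1793.6 + 940.2 + 1234.4 - 464.7 = 3503.5
Trade balance = -4040.4 + 3503.5 = -536.9
(Excluded from the trade balance — primary income: compensation paid to foreign seasonal workers 286.7, dividends received from foreign subsidiaries of resident firms 422.1; secondary income: official foreign aid grants received (current) 293.0; capital account: capital transfers received from emigrants 143.6; financial account: domestic pension funds' purchases of foreign equities 553.5.)

-536.9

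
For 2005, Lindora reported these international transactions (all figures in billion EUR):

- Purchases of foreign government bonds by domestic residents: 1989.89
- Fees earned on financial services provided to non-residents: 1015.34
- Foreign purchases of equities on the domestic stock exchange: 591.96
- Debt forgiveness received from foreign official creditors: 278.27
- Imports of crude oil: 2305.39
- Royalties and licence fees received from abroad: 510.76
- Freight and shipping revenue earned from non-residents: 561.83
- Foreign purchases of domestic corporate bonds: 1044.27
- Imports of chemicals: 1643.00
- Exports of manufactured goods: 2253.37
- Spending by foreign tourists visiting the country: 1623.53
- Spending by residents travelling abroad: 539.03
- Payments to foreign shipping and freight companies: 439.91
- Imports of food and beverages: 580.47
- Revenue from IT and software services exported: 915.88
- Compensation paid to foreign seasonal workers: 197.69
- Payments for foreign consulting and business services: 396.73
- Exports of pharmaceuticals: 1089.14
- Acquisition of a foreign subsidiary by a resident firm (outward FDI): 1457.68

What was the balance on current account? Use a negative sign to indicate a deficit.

1867.63

Goods: -580.47 - 2305.39 - 1643.00 + 2253.37 + 1089.14 = -1186.35
Services: 1623.53 + 561.83 - 439.91 + 915.88 - 539.03 + 1015.34 - 396.73 + 510.76 = 3251.67
Primary income: -197.69
Current account = (-1186.35) + 3251.67 + (-197.69) = 1867.63
(Excluded from the current account — financial account: purchases of foreign government bonds by domestic residents 1989.89, foreign purchases of equities on the domestic stock exchange 591.96, foreign purchases of domestic corporate bonds 1044.27, acquisition of a foreign subsidiary by a resident firm (outward FDI) 1457.68; capital account: debt forgiveness received from foreign official creditors 278.27.)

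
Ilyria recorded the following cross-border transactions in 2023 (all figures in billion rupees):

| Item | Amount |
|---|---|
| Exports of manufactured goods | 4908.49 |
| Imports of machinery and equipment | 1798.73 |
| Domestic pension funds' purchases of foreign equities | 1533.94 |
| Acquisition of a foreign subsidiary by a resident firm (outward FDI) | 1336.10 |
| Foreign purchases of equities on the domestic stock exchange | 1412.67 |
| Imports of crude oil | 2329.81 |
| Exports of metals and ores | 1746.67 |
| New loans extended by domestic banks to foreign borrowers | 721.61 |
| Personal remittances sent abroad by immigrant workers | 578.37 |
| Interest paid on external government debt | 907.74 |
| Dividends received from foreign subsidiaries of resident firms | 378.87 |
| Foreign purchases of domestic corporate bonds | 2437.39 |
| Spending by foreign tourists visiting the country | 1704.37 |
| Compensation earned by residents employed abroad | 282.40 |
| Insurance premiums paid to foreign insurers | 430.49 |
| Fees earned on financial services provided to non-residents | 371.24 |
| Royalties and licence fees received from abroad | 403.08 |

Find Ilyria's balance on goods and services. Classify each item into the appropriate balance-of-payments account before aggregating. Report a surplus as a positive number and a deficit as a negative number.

Goods: -2329.81 + 4908.49 - 1798.73 + 1746.67 = 2526.62
Services: 371.24 - 430.49 + 403.08 + 1704.37 = 2048.20
Trade balance = 2526.62 + 2048.20 = 4574.82
(Excluded from the trade balance — financial account: domestic pension funds' purchases of foreign equities 1533.94, acquisition of a foreign subsidiary by a resident firm (outward FDI) 1336.10, foreign purchases of equities on the domestic stock exchange 1412.67, new loans extended by domestic banks to foreign borrowers 721.61, foreign purchases of domestic corporate bonds 2437.39; secondary income: personal remittances sent abroad by immigrant workers 578.37; primary income: interest paid on external government debt 907.74, dividends received from foreign subsidiaries of resident firms 378.87, compensation earned by residents employed abroad 282.40.)

4574.82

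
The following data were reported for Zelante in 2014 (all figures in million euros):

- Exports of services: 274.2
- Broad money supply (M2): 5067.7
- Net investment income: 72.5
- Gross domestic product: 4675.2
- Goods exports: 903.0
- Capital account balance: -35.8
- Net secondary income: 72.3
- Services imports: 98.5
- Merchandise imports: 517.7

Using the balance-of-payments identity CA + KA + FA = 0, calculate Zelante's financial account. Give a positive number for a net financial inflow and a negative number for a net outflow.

-670.0

Goods balance = 903.0 - 517.7 = 385.3
Services balance = 274.2 - 98.5 = 175.7
Trade balance (goods + services) = 385.3 + 175.7 = 561.0
Net primary income = 72.5
Net secondary income = 72.3
Current account = 561.0 + 72.5 + 72.3 = 705.8
Financial account = -(705.8 + (-35.8)) = -670.0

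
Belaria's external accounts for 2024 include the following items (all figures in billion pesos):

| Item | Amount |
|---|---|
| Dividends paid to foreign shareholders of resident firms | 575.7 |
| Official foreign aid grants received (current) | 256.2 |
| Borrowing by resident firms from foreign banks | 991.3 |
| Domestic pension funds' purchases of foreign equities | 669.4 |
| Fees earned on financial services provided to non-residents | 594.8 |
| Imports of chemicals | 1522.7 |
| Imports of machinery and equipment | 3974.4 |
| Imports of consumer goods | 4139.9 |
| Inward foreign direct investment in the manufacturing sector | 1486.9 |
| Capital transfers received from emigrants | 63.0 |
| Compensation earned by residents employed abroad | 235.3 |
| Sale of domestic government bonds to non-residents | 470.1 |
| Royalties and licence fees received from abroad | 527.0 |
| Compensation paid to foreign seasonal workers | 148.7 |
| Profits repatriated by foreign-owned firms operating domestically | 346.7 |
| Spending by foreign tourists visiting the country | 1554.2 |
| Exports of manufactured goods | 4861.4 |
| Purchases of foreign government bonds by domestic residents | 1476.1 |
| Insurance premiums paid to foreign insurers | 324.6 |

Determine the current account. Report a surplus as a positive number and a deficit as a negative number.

Goods: -1522.7 - 3974.4 + 4861.4 - 4139.9 = -4775.6
Services: 594.8 + 1554.2 + 527.0 - 324.6 = 2351.4
Primary income: 235.3 - 346.7 - 575.7 - 148.7 = -835.8
Secondary income: 256.2
Current account = (-4775.6) + 2351.4 + (-835.8) + 256.2 = -3003.8
(Excluded from the current account — financial account: borrowing by resident firms from foreign banks 991.3, domestic pension funds' purchases of foreign equities 669.4, inward foreign direct investment in the manufacturing sector 1486.9, sale of domestic government bonds to non-residents 470.1, purchases of foreign government bonds by domestic residents 1476.1; capital account: capital transfers received from emigrants 63.0.)

-3003.8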